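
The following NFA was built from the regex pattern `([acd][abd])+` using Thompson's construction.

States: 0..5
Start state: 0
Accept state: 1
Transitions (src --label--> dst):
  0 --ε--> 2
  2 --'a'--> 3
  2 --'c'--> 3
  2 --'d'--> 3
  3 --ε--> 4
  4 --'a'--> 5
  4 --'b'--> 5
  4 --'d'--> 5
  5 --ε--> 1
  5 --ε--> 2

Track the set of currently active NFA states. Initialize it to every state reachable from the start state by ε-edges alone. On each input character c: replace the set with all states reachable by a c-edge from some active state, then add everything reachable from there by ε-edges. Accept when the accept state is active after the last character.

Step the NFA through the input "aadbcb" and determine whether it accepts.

Answer: ACCEPT

Derivation:
initial (ε-close {0}): {0,2}
'a' @ 1: {3,4}
'a' @ 2: {1,2,5}  ✓accept
'd' @ 3: {3,4}
'b' @ 4: {1,2,5}  ✓accept
'c' @ 5: {3,4}
'b' @ 6: {1,2,5}  ✓accept
after full input: {1,2,5}  (accept=1 in)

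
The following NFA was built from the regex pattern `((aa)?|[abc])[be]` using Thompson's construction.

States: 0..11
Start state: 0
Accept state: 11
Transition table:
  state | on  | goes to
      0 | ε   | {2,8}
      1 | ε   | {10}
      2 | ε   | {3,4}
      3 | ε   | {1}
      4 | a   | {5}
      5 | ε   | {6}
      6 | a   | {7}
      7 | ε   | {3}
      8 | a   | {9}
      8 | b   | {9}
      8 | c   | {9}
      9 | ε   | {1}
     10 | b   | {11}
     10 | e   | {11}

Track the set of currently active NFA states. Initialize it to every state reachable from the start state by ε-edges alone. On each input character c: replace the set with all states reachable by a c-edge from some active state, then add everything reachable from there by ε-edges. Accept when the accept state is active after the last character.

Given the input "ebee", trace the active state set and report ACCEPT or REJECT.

Answer: REJECT

Steps:
start: ε-closure({0}) = {0,1,2,3,4,8,10}
'e' @ 1: {11}  ✓accept
'b' @ 2: {}  — no active states
rest 'ee' ignored (set empty)
end set {} — state 11 not in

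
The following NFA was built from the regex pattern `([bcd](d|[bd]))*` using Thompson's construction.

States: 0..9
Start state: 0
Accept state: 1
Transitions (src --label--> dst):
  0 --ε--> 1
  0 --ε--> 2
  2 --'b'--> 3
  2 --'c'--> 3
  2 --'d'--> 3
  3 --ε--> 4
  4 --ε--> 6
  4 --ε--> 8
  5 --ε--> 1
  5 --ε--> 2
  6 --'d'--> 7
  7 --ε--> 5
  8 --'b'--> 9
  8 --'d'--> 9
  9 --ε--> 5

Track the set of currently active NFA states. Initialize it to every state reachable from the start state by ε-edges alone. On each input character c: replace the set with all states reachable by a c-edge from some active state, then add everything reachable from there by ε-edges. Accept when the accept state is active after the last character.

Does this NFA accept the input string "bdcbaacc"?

initial (ε-close {0}): {0,1,2}
'b' @ 1: {3,4,6,8}
'd' @ 2: {1,2,5,7,9}  (accept∈set)
'c' @ 3: {3,4,6,8}
'b' @ 4: {1,2,5,9}  (accept∈set)
'a' @ 5: {}  — state set empty
rest 'acc' ignored (set empty)
final: {}; accept 1 not in set

Answer: REJECT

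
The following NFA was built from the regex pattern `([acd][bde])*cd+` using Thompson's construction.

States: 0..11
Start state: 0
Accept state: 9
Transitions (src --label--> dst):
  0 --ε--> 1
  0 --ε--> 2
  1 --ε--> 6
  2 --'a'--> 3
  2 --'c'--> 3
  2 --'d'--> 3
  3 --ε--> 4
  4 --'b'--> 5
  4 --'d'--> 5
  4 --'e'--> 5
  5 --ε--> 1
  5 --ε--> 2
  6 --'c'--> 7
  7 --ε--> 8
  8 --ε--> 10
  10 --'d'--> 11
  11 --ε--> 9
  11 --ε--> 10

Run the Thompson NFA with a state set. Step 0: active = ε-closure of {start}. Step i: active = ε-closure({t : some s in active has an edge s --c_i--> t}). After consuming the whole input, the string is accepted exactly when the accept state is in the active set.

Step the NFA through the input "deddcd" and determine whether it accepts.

Answer: ACCEPT

Trace:
S₀ = ε-closure({0}) = {0,1,2,6}
'd' @ 1: {3,4}
'e' @ 2: {1,2,5,6}
'd' @ 3: {3,4}
'd' @ 4: {1,2,5,6}
'c' @ 5: {3,4,7,8,10}
'd' @ 6: {1,2,5,6,9,10,11}  [accepting]
after full input: {1,2,5,6,9,10,11}  (accept=9 in)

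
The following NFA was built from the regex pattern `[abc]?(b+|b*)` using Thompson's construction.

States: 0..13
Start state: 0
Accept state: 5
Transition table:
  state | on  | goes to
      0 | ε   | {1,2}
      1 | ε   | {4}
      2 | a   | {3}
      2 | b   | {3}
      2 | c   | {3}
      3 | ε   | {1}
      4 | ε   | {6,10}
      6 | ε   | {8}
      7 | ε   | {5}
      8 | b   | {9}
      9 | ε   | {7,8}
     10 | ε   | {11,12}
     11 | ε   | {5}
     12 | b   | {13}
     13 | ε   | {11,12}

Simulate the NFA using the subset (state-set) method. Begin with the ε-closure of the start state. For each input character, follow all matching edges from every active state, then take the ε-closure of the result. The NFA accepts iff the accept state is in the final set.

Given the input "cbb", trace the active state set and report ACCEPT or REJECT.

S₀ = ε-closure({0}) = {0,1,2,4,5,6,8,10,11,12}
'c' @ 1: {1,3,4,5,6,8,10,11,12}  [accepting]
'b' @ 2: {5,7,8,9,11,12,13}  [accepting]
'b' @ 3: {5,7,8,9,11,12,13}  [accepting]
final: {5,7,8,9,11,12,13}; accept 5 in set

Answer: ACCEPT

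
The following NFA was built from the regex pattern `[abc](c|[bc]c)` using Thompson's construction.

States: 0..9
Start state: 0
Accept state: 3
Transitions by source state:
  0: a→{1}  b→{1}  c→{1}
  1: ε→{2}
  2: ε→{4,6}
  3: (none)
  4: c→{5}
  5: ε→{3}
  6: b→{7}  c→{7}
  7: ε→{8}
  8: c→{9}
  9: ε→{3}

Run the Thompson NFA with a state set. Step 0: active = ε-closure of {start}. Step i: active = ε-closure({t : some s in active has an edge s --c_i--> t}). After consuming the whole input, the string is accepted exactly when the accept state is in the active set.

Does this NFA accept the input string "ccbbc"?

Answer: REJECT

Derivation:
S₀ = ε-closure({0}) = {0}
'c' @ 1: {1,2,4,6}
'c' @ 2: {3,5,7,8}  (accept∈set)
'b' @ 3: {}  — no active states
rest 'bc' ignored (set empty)
after full input: {}  (accept=3 not in)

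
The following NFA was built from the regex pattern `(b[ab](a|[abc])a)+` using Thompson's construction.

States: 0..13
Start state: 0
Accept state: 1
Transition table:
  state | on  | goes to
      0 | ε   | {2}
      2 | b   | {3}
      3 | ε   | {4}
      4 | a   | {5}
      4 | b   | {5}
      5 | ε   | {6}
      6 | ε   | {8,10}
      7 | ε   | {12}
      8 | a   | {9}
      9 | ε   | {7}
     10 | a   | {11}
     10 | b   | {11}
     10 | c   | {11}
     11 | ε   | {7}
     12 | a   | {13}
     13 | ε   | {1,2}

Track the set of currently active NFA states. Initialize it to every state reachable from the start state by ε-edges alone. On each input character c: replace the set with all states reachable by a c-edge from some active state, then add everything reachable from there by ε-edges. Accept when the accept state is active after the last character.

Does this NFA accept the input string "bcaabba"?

start: ε-closure({0}) = {0,2}
'b' @ 1: {3,4}
'c' @ 2: {}  — no active states
rest 'aabba' ignored (set empty)
after full input: {}  (accept=1 not in)

Answer: REJECT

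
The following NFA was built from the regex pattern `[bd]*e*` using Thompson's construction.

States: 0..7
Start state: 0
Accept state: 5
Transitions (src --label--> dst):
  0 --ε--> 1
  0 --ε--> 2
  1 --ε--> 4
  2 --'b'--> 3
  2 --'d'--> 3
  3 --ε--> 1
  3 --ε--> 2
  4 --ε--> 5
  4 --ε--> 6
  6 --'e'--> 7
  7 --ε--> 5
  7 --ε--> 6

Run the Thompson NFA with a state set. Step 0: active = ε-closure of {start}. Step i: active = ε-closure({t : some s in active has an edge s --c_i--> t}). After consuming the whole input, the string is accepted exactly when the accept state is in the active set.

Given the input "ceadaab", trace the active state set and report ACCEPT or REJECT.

Answer: REJECT

Trace:
initial (ε-close {0}): {0,1,2,4,5,6}
'c' @ 1: {}  — dead — no transitions
rest 'eadaab' ignored (set empty)
end set {} — state 5 not in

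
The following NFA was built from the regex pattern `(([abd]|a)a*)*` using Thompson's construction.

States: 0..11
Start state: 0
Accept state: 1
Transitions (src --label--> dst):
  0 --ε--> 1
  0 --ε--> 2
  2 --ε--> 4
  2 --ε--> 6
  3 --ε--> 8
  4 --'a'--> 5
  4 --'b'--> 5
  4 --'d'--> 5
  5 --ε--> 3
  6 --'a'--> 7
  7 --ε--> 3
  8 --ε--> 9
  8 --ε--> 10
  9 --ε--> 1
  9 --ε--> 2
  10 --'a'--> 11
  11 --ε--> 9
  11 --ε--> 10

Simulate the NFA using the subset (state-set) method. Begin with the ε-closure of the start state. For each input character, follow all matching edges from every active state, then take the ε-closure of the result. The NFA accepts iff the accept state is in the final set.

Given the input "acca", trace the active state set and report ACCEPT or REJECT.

Answer: REJECT

Derivation:
initial (ε-close {0}): {0,1,2,4,6}
'a' @ 1: {1,2,3,4,5,6,7,8,9,10}  (accept∈set)
'c' @ 2: {}  — dead — no transitions
rest 'ca' ignored (set empty)
end set {} — state 1 not in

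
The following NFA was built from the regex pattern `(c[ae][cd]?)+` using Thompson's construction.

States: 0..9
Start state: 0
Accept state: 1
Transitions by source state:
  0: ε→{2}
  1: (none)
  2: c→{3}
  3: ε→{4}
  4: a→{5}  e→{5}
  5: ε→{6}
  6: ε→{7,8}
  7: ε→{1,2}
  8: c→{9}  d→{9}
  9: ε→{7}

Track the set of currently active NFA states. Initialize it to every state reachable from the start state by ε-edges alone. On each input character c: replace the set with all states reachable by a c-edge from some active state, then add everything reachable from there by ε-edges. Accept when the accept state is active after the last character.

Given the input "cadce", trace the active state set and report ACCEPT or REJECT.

start: ε-closure({0}) = {0,2}
'c' @ 1: {3,4}
'a' @ 2: {1,2,5,6,7,8}  ✓accept
'd' @ 3: {1,2,7,9}  ✓accept
'c' @ 4: {3,4}
'e' @ 5: {1,2,5,6,7,8}  ✓accept
final: {1,2,5,6,7,8}; accept 1 in set

Answer: ACCEPT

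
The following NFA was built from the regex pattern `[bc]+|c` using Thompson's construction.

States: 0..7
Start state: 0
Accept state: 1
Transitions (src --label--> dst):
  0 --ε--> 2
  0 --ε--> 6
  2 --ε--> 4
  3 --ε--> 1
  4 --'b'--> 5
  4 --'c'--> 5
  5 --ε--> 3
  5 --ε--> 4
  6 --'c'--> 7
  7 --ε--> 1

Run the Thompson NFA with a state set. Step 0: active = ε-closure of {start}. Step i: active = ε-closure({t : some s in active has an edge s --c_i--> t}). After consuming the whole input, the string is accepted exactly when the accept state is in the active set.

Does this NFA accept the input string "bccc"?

initial (ε-close {0}): {0,2,4,6}
'b' @ 1: {1,3,4,5}  [accepting]
'c' @ 2: {1,3,4,5}  [accepting]
'c' @ 3: {1,3,4,5}  [accepting]
'c' @ 4: {1,3,4,5}  [accepting]
after full input: {1,3,4,5}  (accept=1 in)

Answer: ACCEPT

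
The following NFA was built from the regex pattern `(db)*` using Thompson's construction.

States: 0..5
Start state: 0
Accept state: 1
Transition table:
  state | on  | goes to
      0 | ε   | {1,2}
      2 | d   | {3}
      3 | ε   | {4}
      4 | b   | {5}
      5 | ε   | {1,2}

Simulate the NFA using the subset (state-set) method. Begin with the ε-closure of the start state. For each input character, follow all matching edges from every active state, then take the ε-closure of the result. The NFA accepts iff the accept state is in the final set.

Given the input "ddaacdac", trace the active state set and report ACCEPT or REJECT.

Answer: REJECT

Derivation:
start: ε-closure({0}) = {0,1,2}
'd' @ 1: {3,4}
'd' @ 2: {}  — dead — no transitions
rest 'aacdac' ignored (set empty)
final: {}; accept 1 not in set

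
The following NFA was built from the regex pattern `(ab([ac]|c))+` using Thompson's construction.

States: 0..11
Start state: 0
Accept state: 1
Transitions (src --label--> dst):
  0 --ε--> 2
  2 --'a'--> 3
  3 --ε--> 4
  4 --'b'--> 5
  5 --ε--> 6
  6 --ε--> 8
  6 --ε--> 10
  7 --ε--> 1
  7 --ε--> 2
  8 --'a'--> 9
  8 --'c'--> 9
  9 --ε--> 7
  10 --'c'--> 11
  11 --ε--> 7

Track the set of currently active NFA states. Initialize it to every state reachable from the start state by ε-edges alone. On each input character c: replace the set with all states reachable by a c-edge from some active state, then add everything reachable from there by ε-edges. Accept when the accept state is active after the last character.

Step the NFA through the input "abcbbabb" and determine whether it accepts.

start: ε-closure({0}) = {0,2}
'a' @ 1: {3,4}
'b' @ 2: {5,6,8,10}
'c' @ 3: {1,2,7,9,11}  [accepting]
'b' @ 4: {}  — dead — no transitions
rest 'babb' ignored (set empty)
end set {} — state 1 not in

Answer: REJECT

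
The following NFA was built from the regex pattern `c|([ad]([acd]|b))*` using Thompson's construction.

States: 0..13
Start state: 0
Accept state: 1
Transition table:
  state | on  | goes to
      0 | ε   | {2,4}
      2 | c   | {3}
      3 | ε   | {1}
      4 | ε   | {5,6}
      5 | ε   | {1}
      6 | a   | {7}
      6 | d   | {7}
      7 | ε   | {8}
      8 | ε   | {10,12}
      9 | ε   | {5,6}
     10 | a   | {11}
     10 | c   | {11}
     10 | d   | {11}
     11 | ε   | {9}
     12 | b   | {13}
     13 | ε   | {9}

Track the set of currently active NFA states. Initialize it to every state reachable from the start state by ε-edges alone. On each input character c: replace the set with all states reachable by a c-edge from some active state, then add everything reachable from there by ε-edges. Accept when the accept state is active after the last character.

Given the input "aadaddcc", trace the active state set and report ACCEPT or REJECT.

Answer: REJECT

Derivation:
start: ε-closure({0}) = {0,1,2,4,5,6}
'a' @ 1: {7,8,10,12}
'a' @ 2: {1,5,6,9,11}  ✓accept
'd' @ 3: {7,8,10,12}
'a' @ 4: {1,5,6,9,11}  ✓accept
'd' @ 5: {7,8,10,12}
'd' @ 6: {1,5,6,9,11}  ✓accept
'c' @ 7: {}  — no active states
rest 'c' ignored (set empty)
final: {}; accept 1 not in set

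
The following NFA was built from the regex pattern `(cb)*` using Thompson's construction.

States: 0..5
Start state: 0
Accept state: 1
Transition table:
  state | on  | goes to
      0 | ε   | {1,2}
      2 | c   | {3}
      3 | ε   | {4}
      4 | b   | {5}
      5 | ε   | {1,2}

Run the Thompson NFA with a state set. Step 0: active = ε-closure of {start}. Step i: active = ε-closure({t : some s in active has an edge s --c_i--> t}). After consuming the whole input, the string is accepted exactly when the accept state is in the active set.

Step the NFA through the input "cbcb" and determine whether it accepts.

start: ε-closure({0}) = {0,1,2}
'c' @ 1: {3,4}
'b' @ 2: {1,2,5}  ✓accept
'c' @ 3: {3,4}
'b' @ 4: {1,2,5}  ✓accept
after full input: {1,2,5}  (accept=1 in)

Answer: ACCEPT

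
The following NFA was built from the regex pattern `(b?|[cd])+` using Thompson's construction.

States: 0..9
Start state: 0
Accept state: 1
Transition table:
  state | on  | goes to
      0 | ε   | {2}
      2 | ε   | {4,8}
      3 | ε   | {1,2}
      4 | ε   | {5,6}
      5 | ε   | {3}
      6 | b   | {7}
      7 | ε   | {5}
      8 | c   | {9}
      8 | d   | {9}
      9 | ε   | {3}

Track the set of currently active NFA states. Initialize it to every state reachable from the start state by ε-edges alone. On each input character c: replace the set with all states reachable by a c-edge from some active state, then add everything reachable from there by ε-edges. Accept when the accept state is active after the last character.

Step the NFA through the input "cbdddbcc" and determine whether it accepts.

Answer: ACCEPT

Derivation:
start: ε-closure({0}) = {0,1,2,3,4,5,6,8}
'c' @ 1: {1,2,3,4,5,6,8,9}  (accept∈set)
'b' @ 2: {1,2,3,4,5,6,7,8}  (accept∈set)
'd' @ 3: {1,2,3,4,5,6,8,9}  (accept∈set)
'd' @ 4: {1,2,3,4,5,6,8,9}  (accept∈set)
'd' @ 5: {1,2,3,4,5,6,8,9}  (accept∈set)
'b' @ 6: {1,2,3,4,5,6,7,8}  (accept∈set)
'c' @ 7: {1,2,3,4,5,6,8,9}  (accept∈set)
'c' @ 8: {1,2,3,4,5,6,8,9}  (accept∈set)
end set {1,2,3,4,5,6,8,9} — state 1 in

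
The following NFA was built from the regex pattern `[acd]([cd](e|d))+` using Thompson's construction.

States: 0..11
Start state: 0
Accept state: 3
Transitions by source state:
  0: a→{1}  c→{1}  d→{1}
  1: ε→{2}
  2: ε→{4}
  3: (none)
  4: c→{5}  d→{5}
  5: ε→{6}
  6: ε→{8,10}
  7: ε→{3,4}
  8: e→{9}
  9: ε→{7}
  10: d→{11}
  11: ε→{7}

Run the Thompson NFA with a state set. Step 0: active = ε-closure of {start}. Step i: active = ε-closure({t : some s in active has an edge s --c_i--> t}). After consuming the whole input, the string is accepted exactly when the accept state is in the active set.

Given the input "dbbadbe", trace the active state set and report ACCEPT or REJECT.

initial (ε-close {0}): {0}
'd' @ 1: {1,2,4}
'b' @ 2: {}  — state set empty
rest 'badbe' ignored (set empty)
end set {} — state 3 not in

Answer: REJECT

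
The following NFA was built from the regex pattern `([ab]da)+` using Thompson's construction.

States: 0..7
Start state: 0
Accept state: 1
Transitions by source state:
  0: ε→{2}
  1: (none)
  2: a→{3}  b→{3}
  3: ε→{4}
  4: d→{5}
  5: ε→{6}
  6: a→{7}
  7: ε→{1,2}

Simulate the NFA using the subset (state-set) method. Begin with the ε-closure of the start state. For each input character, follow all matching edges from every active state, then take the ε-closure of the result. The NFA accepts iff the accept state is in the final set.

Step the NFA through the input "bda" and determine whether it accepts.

start: ε-closure({0}) = {0,2}
'b' @ 1: {3,4}
'd' @ 2: {5,6}
'a' @ 3: {1,2,7}  (accept∈set)
end set {1,2,7} — state 1 in

Answer: ACCEPT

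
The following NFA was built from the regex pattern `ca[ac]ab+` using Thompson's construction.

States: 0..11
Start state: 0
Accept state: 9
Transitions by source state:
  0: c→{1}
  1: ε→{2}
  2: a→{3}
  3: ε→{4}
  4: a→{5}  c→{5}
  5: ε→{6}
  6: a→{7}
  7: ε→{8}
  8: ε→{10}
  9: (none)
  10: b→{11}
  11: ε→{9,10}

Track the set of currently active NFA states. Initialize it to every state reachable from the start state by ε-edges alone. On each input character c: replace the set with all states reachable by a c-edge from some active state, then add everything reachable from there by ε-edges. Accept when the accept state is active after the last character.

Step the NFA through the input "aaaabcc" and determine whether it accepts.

Answer: REJECT

Trace:
start: ε-closure({0}) = {0}
'a' @ 1: {}  — dead — no transitions
rest 'aaabcc' ignored (set empty)
after full input: {}  (accept=9 not in)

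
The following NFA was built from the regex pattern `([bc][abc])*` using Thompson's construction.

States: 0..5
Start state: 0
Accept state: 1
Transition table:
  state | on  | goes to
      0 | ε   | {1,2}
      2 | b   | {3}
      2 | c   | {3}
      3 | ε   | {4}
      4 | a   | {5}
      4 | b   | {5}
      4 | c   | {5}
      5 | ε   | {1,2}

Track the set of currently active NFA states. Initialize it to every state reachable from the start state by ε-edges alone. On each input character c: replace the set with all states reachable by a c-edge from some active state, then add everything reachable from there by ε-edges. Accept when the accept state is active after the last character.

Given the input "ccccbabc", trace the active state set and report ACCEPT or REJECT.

Answer: ACCEPT

Steps:
S₀ = ε-closure({0}) = {0,1,2}
'c' @ 1: {3,4}
'c' @ 2: {1,2,5}  (accept∈set)
'c' @ 3: {3,4}
'c' @ 4: {1,2,5}  (accept∈set)
'b' @ 5: {3,4}
'a' @ 6: {1,2,5}  (accept∈set)
'b' @ 7: {3,4}
'c' @ 8: {1,2,5}  (accept∈set)
end set {1,2,5} — state 1 in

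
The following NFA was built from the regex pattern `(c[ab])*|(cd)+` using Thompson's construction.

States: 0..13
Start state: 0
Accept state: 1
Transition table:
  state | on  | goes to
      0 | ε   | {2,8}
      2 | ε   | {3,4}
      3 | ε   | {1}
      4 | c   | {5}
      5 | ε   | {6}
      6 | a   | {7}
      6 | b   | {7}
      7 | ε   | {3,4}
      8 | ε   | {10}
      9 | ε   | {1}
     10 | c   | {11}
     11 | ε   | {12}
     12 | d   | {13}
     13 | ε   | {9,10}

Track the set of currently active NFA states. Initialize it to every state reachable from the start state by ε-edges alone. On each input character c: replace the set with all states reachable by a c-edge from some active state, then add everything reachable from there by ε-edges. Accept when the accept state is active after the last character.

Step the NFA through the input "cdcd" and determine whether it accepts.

initial (ε-close {0}): {0,1,2,3,4,8,10}
'c' @ 1: {5,6,11,12}
'd' @ 2: {1,9,10,13}  (accept∈set)
'c' @ 3: {11,12}
'd' @ 4: {1,9,10,13}  (accept∈set)
end set {1,9,10,13} — state 1 in

Answer: ACCEPT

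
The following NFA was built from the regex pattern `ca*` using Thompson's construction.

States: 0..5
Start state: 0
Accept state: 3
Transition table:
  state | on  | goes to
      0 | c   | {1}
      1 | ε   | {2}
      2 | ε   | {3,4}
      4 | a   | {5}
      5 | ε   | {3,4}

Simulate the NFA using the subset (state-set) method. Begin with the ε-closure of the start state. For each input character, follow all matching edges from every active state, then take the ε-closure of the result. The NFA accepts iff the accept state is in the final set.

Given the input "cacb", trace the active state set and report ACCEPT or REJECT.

S₀ = ε-closure({0}) = {0}
'c' @ 1: {1,2,3,4}  (accept∈set)
'a' @ 2: {3,4,5}  (accept∈set)
'c' @ 3: {}  — state set empty
rest 'b' ignored (set empty)
end set {} — state 3 not in

Answer: REJECT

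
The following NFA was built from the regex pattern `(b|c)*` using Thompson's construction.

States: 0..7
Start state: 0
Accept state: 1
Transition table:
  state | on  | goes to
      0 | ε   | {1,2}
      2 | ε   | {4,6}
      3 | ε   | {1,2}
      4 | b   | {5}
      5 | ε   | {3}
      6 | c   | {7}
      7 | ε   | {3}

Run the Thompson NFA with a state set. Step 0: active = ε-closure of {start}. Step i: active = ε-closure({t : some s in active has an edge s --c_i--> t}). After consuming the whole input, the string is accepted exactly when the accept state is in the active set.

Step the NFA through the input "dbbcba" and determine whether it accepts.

Answer: REJECT

Trace:
S₀ = ε-closure({0}) = {0,1,2,4,6}
'd' @ 1: {}  — dead — no transitions
rest 'bbcba' ignored (set empty)
end set {} — state 1 not in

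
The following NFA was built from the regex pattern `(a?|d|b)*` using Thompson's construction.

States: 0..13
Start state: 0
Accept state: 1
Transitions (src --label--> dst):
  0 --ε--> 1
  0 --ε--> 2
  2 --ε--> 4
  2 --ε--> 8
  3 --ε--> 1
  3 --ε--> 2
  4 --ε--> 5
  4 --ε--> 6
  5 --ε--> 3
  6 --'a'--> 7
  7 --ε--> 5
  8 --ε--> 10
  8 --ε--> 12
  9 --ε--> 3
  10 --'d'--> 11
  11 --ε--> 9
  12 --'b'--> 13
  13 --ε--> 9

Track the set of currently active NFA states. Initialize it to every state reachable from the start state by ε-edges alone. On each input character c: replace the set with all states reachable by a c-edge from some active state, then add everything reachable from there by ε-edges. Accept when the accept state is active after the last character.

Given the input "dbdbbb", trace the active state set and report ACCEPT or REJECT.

start: ε-closure({0}) = {0,1,2,3,4,5,6,8,10,12}
'd' @ 1: {1,2,3,4,5,6,8,9,10,11,12}  [accepting]
'b' @ 2: {1,2,3,4,5,6,8,9,10,12,13}  [accepting]
'd' @ 3: {1,2,3,4,5,6,8,9,10,11,12}  [accepting]
'b' @ 4: {1,2,3,4,5,6,8,9,10,12,13}  [accepting]
'b' @ 5: {1,2,3,4,5,6,8,9,10,12,13}  [accepting]
'b' @ 6: {1,2,3,4,5,6,8,9,10,12,13}  [accepting]
final: {1,2,3,4,5,6,8,9,10,12,13}; accept 1 in set

Answer: ACCEPT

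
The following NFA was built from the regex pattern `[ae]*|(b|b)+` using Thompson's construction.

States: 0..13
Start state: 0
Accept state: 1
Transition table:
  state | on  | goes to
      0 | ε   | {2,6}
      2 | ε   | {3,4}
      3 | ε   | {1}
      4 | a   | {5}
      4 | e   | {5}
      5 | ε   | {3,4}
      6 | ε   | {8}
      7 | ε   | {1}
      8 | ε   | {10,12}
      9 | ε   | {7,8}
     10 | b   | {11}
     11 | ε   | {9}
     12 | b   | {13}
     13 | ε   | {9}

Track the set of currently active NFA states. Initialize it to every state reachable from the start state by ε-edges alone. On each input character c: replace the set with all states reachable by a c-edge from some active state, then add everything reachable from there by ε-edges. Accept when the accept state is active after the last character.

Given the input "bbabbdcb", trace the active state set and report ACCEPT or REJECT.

Answer: REJECT

Steps:
initial (ε-close {0}): {0,1,2,3,4,6,8,10,12}
'b' @ 1: {1,7,8,9,10,11,12,13}  ✓accept
'b' @ 2: {1,7,8,9,10,11,12,13}  ✓accept
'a' @ 3: {}  — dead — no transitions
rest 'bbdcb' ignored (set empty)
after full input: {}  (accept=1 not in)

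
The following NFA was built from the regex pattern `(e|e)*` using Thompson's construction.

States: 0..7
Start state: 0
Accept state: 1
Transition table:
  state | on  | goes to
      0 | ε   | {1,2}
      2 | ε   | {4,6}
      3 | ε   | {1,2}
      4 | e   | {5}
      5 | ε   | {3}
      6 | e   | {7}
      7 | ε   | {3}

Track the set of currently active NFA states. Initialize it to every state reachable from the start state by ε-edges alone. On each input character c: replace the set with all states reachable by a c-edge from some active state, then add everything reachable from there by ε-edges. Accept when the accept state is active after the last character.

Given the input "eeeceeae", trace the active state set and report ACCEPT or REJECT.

Answer: REJECT

Steps:
S₀ = ε-closure({0}) = {0,1,2,4,6}
'e' @ 1: {1,2,3,4,5,6,7}  ✓accept
'e' @ 2: {1,2,3,4,5,6,7}  ✓accept
'e' @ 3: {1,2,3,4,5,6,7}  ✓accept
'c' @ 4: {}  — dead — no transitions
rest 'eeae' ignored (set empty)
end set {} — state 1 not in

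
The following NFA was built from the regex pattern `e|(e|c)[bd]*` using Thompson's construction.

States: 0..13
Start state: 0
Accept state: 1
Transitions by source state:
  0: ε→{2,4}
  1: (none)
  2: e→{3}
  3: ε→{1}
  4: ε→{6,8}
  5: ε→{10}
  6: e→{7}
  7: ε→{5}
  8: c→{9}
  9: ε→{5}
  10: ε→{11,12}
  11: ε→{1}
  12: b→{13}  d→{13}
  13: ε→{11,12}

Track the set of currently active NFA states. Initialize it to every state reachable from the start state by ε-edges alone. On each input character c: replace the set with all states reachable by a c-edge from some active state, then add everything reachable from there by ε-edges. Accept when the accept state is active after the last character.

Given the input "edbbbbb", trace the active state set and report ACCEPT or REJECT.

initial (ε-close {0}): {0,2,4,6,8}
'e' @ 1: {1,3,5,7,10,11,12}  ✓accept
'd' @ 2: {1,11,12,13}  ✓accept
'b' @ 3: {1,11,12,13}  ✓accept
'b' @ 4: {1,11,12,13}  ✓accept
'b' @ 5: {1,11,12,13}  ✓accept
'b' @ 6: {1,11,12,13}  ✓accept
'b' @ 7: {1,11,12,13}  ✓accept
final: {1,11,12,13}; accept 1 in set

Answer: ACCEPT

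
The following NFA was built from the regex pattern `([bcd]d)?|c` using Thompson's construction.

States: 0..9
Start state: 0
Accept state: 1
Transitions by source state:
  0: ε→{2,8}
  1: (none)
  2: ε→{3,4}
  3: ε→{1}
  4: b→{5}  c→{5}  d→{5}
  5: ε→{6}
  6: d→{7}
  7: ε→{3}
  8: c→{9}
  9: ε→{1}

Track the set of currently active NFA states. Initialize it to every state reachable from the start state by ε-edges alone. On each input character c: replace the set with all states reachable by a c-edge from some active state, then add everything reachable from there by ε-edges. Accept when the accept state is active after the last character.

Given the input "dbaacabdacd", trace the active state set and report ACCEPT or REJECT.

Answer: REJECT

Steps:
start: ε-closure({0}) = {0,1,2,3,4,8}
'd' @ 1: {5,6}
'b' @ 2: {}  — state set empty
rest 'aacabdacd' ignored (set empty)
end set {} — state 1 not in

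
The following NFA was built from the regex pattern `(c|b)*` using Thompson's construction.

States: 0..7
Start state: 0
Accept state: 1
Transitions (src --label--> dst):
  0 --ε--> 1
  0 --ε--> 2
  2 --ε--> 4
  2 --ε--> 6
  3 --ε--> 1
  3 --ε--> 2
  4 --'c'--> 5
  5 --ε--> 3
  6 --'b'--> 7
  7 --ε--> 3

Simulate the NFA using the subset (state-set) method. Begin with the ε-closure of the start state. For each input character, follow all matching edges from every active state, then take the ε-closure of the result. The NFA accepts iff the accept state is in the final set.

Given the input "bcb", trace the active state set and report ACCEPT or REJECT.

Answer: ACCEPT

Trace:
S₀ = ε-closure({0}) = {0,1,2,4,6}
'b' @ 1: {1,2,3,4,6,7}  (accept∈set)
'c' @ 2: {1,2,3,4,5,6}  (accept∈set)
'b' @ 3: {1,2,3,4,6,7}  (accept∈set)
end set {1,2,3,4,6,7} — state 1 in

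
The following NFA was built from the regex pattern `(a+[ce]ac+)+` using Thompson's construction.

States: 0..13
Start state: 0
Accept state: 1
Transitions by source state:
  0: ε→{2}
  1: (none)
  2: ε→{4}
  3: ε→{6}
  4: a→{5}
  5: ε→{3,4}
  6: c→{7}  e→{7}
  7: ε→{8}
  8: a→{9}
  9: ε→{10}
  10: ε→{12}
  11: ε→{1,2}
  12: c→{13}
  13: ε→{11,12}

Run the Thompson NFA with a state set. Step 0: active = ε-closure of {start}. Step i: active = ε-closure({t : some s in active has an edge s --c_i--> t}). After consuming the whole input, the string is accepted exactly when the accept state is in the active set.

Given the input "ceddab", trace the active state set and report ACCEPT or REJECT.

Answer: REJECT

Derivation:
start: ε-closure({0}) = {0,2,4}
'c' @ 1: {}  — no active states
rest 'eddab' ignored (set empty)
end set {} — state 1 not in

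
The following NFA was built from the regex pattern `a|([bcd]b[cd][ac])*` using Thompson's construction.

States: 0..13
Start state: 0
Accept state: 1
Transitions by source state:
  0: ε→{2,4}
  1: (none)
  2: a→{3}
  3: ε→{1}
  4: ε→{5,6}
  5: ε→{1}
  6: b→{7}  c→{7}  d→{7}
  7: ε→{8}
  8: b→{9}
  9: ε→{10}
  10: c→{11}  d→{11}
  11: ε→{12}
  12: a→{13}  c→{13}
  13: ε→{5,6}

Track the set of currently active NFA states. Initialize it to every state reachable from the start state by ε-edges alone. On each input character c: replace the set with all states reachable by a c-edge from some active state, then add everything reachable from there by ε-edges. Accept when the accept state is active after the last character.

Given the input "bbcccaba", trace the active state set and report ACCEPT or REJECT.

Answer: REJECT

Derivation:
start: ε-closure({0}) = {0,1,2,4,5,6}
'b' @ 1: {7,8}
'b' @ 2: {9,10}
'c' @ 3: {11,12}
'c' @ 4: {1,5,6,13}  [accepting]
'c' @ 5: {7,8}
'a' @ 6: {}  — dead — no transitions
rest 'ba' ignored (set empty)
end set {} — state 1 not in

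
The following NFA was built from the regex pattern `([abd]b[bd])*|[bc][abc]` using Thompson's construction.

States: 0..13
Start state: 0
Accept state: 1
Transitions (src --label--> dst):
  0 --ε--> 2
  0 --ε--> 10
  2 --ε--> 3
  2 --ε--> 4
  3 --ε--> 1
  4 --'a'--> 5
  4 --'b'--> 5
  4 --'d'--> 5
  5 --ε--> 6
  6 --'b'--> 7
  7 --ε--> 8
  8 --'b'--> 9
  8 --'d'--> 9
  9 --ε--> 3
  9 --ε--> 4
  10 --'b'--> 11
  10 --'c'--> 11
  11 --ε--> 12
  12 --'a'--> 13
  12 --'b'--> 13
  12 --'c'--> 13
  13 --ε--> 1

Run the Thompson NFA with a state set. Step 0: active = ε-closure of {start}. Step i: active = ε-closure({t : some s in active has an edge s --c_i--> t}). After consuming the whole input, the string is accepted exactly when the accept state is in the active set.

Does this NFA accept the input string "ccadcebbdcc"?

Answer: REJECT

Trace:
start: ε-closure({0}) = {0,1,2,3,4,10}
'c' @ 1: {11,12}
'c' @ 2: {1,13}  [accepting]
'a' @ 3: {}  — no active states
rest 'dcebbdcc' ignored (set empty)
end set {} — state 1 not in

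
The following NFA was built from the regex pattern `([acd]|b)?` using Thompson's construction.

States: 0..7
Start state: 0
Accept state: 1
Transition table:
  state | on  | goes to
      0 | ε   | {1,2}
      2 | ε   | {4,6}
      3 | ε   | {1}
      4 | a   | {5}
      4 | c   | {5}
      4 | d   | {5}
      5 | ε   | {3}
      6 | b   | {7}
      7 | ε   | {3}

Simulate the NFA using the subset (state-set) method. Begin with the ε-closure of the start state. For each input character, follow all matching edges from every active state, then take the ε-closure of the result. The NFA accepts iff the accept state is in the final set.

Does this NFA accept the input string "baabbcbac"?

start: ε-closure({0}) = {0,1,2,4,6}
'b' @ 1: {1,3,7}  ✓accept
'a' @ 2: {}  — state set empty
rest 'abbcbac' ignored (set empty)
final: {}; accept 1 not in set

Answer: REJECT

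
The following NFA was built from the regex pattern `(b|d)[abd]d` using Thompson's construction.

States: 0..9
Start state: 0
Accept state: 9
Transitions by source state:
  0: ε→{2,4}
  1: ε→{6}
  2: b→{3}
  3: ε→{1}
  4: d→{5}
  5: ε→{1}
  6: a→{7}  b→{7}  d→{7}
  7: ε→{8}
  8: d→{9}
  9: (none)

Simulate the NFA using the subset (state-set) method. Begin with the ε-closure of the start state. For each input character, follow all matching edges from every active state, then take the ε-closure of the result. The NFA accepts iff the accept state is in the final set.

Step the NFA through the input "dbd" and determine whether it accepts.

Answer: ACCEPT

Steps:
start: ε-closure({0}) = {0,2,4}
'd' @ 1: {1,5,6}
'b' @ 2: {7,8}
'd' @ 3: {9}  (accept∈set)
final: {9}; accept 9 in set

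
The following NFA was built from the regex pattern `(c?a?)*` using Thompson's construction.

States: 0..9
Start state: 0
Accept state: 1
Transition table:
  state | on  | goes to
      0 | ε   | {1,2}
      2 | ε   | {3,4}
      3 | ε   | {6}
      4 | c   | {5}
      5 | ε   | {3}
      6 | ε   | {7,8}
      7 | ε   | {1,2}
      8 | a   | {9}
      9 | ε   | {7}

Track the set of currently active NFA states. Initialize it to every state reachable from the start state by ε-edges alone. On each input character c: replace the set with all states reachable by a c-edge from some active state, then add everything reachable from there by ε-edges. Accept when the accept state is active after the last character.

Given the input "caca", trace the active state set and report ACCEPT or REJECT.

Answer: ACCEPT

Derivation:
initial (ε-close {0}): {0,1,2,3,4,6,7,8}
'c' @ 1: {1,2,3,4,5,6,7,8}  (accept∈set)
'a' @ 2: {1,2,3,4,6,7,8,9}  (accept∈set)
'c' @ 3: {1,2,3,4,5,6,7,8}  (accept∈set)
'a' @ 4: {1,2,3,4,6,7,8,9}  (accept∈set)
after full input: {1,2,3,4,6,7,8,9}  (accept=1 in)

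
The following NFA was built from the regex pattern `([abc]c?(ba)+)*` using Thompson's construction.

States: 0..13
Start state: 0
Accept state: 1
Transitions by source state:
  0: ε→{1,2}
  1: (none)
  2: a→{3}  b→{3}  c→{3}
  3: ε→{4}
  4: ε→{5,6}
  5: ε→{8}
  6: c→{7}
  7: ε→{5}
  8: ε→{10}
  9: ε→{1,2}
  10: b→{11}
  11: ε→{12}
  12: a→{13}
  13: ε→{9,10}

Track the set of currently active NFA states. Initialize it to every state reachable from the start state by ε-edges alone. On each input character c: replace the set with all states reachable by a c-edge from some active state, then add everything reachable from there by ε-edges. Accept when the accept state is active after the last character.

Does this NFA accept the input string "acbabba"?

Answer: ACCEPT

Steps:
S₀ = ε-closure({0}) = {0,1,2}
'a' @ 1: {3,4,5,6,8,10}
'c' @ 2: {5,7,8,10}
'b' @ 3: {11,12}
'a' @ 4: {1,2,9,10,13}  [accepting]
'b' @ 5: {3,4,5,6,8,10,11,12}
'b' @ 6: {11,12}
'a' @ 7: {1,2,9,10,13}  [accepting]
end set {1,2,9,10,13} — state 1 in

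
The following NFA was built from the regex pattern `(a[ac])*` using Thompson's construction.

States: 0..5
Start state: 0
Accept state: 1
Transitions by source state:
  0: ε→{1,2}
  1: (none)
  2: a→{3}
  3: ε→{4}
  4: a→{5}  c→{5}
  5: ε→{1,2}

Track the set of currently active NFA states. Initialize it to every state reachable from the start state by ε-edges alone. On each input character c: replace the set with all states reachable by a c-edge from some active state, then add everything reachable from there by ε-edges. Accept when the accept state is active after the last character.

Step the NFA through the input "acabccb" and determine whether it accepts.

S₀ = ε-closure({0}) = {0,1,2}
'a' @ 1: {3,4}
'c' @ 2: {1,2,5}  (accept∈set)
'a' @ 3: {3,4}
'b' @ 4: {}  — no active states
rest 'ccb' ignored (set empty)
end set {} — state 1 not in

Answer: REJECT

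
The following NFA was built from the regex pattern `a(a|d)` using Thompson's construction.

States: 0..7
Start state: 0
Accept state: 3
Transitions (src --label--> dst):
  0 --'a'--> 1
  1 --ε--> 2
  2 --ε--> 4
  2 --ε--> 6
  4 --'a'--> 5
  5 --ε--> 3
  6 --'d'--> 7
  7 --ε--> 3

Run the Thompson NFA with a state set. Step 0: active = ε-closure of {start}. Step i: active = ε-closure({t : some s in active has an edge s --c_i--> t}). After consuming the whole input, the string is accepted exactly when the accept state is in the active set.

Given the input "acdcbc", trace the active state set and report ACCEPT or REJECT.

initial (ε-close {0}): {0}
'a' @ 1: {1,2,4,6}
'c' @ 2: {}  — no active states
rest 'dcbc' ignored (set empty)
end set {} — state 3 not in

Answer: REJECT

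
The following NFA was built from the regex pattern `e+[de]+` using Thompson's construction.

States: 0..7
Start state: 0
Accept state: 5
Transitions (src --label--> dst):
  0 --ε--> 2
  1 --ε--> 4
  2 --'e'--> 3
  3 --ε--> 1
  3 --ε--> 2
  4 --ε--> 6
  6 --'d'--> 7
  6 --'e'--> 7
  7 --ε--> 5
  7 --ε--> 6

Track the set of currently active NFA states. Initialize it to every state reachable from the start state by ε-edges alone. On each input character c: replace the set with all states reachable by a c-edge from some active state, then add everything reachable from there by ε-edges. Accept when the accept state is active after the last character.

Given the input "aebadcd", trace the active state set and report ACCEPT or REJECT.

start: ε-closure({0}) = {0,2}
'a' @ 1: {}  — no active states
rest 'ebadcd' ignored (set empty)
final: {}; accept 5 not in set

Answer: REJECT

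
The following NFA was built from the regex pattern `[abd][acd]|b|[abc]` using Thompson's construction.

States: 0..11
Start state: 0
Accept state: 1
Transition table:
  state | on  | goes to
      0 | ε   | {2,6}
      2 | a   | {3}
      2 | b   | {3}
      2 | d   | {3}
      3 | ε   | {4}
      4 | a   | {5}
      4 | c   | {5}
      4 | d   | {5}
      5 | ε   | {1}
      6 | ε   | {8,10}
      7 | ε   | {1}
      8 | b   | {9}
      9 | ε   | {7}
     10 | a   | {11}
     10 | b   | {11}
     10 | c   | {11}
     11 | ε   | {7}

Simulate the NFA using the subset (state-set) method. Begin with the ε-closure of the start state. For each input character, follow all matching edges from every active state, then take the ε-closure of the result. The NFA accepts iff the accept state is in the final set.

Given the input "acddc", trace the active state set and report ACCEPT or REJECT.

Answer: REJECT

Steps:
S₀ = ε-closure({0}) = {0,2,6,8,10}
'a' @ 1: {1,3,4,7,11}  (accept∈set)
'c' @ 2: {1,5}  (accept∈set)
'd' @ 3: {}  — dead — no transitions
rest 'dc' ignored (set empty)
end set {} — state 1 not in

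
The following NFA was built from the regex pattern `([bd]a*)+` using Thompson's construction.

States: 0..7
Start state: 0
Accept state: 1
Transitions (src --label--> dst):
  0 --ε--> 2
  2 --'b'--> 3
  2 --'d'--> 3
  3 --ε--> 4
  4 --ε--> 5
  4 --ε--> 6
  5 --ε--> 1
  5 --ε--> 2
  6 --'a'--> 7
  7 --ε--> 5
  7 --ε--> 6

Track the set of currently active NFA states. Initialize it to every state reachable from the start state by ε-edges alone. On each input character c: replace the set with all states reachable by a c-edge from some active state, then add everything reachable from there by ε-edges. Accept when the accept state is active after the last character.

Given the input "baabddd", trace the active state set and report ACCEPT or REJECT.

Answer: ACCEPT

Derivation:
initial (ε-close {0}): {0,2}
'b' @ 1: {1,2,3,4,5,6}  [accepting]
'a' @ 2: {1,2,5,6,7}  [accepting]
'a' @ 3: {1,2,5,6,7}  [accepting]
'b' @ 4: {1,2,3,4,5,6}  [accepting]
'd' @ 5: {1,2,3,4,5,6}  [accepting]
'd' @ 6: {1,2,3,4,5,6}  [accepting]
'd' @ 7: {1,2,3,4,5,6}  [accepting]
final: {1,2,3,4,5,6}; accept 1 in set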